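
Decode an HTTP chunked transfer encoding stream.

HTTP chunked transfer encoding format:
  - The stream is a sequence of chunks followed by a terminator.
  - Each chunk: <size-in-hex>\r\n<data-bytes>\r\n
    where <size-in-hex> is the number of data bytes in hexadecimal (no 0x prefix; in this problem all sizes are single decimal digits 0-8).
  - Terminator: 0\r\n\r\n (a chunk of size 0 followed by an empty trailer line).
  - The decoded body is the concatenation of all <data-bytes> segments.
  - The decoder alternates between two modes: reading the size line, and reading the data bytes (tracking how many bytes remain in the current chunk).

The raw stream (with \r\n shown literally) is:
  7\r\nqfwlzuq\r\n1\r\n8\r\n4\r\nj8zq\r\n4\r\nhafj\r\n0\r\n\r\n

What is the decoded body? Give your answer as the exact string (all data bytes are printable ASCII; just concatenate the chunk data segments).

Chunk 1: stream[0..1]='7' size=0x7=7, data at stream[3..10]='qfwlzuq' -> body[0..7], body so far='qfwlzuq'
Chunk 2: stream[12..13]='1' size=0x1=1, data at stream[15..16]='8' -> body[7..8], body so far='qfwlzuq8'
Chunk 3: stream[18..19]='4' size=0x4=4, data at stream[21..25]='j8zq' -> body[8..12], body so far='qfwlzuq8j8zq'
Chunk 4: stream[27..28]='4' size=0x4=4, data at stream[30..34]='hafj' -> body[12..16], body so far='qfwlzuq8j8zqhafj'
Chunk 5: stream[36..37]='0' size=0 (terminator). Final body='qfwlzuq8j8zqhafj' (16 bytes)

Answer: qfwlzuq8j8zqhafj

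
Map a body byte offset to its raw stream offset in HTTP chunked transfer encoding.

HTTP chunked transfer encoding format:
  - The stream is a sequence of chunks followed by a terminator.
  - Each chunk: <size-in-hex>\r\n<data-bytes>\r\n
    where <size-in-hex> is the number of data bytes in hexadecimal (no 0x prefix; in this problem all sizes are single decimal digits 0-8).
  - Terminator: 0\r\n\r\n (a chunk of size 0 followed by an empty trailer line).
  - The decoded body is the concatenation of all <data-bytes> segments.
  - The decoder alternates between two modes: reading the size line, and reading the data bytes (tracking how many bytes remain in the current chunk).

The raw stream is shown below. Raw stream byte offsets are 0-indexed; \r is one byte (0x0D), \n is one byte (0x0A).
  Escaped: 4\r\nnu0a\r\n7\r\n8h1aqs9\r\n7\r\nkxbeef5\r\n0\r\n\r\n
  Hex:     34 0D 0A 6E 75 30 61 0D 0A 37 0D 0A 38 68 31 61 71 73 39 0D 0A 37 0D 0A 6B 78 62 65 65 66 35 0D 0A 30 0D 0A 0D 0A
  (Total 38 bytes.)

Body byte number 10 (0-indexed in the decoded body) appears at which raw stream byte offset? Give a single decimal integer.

Answer: 18

Derivation:
Chunk 1: stream[0..1]='4' size=0x4=4, data at stream[3..7]='nu0a' -> body[0..4], body so far='nu0a'
Chunk 2: stream[9..10]='7' size=0x7=7, data at stream[12..19]='8h1aqs9' -> body[4..11], body so far='nu0a8h1aqs9'
Chunk 3: stream[21..22]='7' size=0x7=7, data at stream[24..31]='kxbeef5' -> body[11..18], body so far='nu0a8h1aqs9kxbeef5'
Chunk 4: stream[33..34]='0' size=0 (terminator). Final body='nu0a8h1aqs9kxbeef5' (18 bytes)
Body byte 10 at stream offset 18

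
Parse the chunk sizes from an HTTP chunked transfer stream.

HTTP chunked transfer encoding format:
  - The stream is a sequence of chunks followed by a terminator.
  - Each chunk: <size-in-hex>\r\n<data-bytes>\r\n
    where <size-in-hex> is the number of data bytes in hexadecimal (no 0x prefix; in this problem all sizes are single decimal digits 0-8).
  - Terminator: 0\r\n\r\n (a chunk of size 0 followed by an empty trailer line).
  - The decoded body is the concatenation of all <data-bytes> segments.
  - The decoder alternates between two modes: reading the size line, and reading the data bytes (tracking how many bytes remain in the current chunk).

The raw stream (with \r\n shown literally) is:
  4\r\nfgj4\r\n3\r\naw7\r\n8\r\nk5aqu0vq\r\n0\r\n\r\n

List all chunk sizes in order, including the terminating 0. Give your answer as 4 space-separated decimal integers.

Answer: 4 3 8 0

Derivation:
Chunk 1: stream[0..1]='4' size=0x4=4, data at stream[3..7]='fgj4' -> body[0..4], body so far='fgj4'
Chunk 2: stream[9..10]='3' size=0x3=3, data at stream[12..15]='aw7' -> body[4..7], body so far='fgj4aw7'
Chunk 3: stream[17..18]='8' size=0x8=8, data at stream[20..28]='k5aqu0vq' -> body[7..15], body so far='fgj4aw7k5aqu0vq'
Chunk 4: stream[30..31]='0' size=0 (terminator). Final body='fgj4aw7k5aqu0vq' (15 bytes)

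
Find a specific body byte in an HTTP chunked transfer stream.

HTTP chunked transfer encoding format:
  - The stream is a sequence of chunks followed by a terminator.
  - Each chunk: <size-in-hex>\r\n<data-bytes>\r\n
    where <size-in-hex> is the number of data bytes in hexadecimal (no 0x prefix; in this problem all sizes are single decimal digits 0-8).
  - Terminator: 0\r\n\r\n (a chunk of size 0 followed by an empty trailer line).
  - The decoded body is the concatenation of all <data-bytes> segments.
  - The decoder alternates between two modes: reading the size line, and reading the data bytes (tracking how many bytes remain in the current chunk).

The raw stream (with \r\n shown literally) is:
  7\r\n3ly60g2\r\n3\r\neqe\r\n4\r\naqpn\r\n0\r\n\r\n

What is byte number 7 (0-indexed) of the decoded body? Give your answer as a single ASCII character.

Chunk 1: stream[0..1]='7' size=0x7=7, data at stream[3..10]='3ly60g2' -> body[0..7], body so far='3ly60g2'
Chunk 2: stream[12..13]='3' size=0x3=3, data at stream[15..18]='eqe' -> body[7..10], body so far='3ly60g2eqe'
Chunk 3: stream[20..21]='4' size=0x4=4, data at stream[23..27]='aqpn' -> body[10..14], body so far='3ly60g2eqeaqpn'
Chunk 4: stream[29..30]='0' size=0 (terminator). Final body='3ly60g2eqeaqpn' (14 bytes)
Body byte 7 = 'e'

Answer: e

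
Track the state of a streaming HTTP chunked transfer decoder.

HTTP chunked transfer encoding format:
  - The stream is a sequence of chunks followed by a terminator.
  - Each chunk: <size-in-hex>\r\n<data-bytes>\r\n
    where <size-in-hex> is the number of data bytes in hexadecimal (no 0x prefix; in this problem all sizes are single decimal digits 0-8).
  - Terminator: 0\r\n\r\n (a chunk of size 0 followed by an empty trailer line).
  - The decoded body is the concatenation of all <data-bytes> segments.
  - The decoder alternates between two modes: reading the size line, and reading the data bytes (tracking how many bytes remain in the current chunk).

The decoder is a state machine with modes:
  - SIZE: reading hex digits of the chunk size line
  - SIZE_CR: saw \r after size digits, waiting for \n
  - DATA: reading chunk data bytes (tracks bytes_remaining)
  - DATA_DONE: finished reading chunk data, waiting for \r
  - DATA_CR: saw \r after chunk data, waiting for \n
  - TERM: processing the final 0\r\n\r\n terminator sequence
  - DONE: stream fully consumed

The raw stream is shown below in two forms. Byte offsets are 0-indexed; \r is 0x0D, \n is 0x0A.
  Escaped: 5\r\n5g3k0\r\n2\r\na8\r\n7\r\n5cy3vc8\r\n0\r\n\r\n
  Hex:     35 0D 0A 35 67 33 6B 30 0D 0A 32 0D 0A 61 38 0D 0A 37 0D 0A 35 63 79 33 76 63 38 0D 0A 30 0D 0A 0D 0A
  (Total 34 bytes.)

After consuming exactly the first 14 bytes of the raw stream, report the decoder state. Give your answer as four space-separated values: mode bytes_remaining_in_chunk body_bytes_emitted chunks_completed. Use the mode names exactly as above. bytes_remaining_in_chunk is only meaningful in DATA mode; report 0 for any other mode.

Byte 0 = '5': mode=SIZE remaining=0 emitted=0 chunks_done=0
Byte 1 = 0x0D: mode=SIZE_CR remaining=0 emitted=0 chunks_done=0
Byte 2 = 0x0A: mode=DATA remaining=5 emitted=0 chunks_done=0
Byte 3 = '5': mode=DATA remaining=4 emitted=1 chunks_done=0
Byte 4 = 'g': mode=DATA remaining=3 emitted=2 chunks_done=0
Byte 5 = '3': mode=DATA remaining=2 emitted=3 chunks_done=0
Byte 6 = 'k': mode=DATA remaining=1 emitted=4 chunks_done=0
Byte 7 = '0': mode=DATA_DONE remaining=0 emitted=5 chunks_done=0
Byte 8 = 0x0D: mode=DATA_CR remaining=0 emitted=5 chunks_done=0
Byte 9 = 0x0A: mode=SIZE remaining=0 emitted=5 chunks_done=1
Byte 10 = '2': mode=SIZE remaining=0 emitted=5 chunks_done=1
Byte 11 = 0x0D: mode=SIZE_CR remaining=0 emitted=5 chunks_done=1
Byte 12 = 0x0A: mode=DATA remaining=2 emitted=5 chunks_done=1
Byte 13 = 'a': mode=DATA remaining=1 emitted=6 chunks_done=1

Answer: DATA 1 6 1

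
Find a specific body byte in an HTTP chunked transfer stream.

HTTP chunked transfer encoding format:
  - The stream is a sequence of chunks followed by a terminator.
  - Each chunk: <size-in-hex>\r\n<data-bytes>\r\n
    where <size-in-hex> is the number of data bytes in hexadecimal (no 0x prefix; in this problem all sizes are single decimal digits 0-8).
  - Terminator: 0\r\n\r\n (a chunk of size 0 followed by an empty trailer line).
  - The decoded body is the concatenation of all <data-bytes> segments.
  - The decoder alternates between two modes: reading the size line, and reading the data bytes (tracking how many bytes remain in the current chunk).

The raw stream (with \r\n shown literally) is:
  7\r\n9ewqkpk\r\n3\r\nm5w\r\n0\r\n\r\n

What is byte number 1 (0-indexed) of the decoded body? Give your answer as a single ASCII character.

Answer: e

Derivation:
Chunk 1: stream[0..1]='7' size=0x7=7, data at stream[3..10]='9ewqkpk' -> body[0..7], body so far='9ewqkpk'
Chunk 2: stream[12..13]='3' size=0x3=3, data at stream[15..18]='m5w' -> body[7..10], body so far='9ewqkpkm5w'
Chunk 3: stream[20..21]='0' size=0 (terminator). Final body='9ewqkpkm5w' (10 bytes)
Body byte 1 = 'e'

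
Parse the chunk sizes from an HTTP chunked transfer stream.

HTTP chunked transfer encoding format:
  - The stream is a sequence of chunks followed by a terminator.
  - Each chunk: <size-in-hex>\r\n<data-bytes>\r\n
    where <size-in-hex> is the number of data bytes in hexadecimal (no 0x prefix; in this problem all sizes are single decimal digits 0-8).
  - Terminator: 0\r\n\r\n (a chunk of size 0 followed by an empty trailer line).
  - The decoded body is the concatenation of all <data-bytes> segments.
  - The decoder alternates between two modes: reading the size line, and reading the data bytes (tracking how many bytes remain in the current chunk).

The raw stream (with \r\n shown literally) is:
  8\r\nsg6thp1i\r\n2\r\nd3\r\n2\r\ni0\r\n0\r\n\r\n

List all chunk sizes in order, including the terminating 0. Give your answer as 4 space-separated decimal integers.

Answer: 8 2 2 0

Derivation:
Chunk 1: stream[0..1]='8' size=0x8=8, data at stream[3..11]='sg6thp1i' -> body[0..8], body so far='sg6thp1i'
Chunk 2: stream[13..14]='2' size=0x2=2, data at stream[16..18]='d3' -> body[8..10], body so far='sg6thp1id3'
Chunk 3: stream[20..21]='2' size=0x2=2, data at stream[23..25]='i0' -> body[10..12], body so far='sg6thp1id3i0'
Chunk 4: stream[27..28]='0' size=0 (terminator). Final body='sg6thp1id3i0' (12 bytes)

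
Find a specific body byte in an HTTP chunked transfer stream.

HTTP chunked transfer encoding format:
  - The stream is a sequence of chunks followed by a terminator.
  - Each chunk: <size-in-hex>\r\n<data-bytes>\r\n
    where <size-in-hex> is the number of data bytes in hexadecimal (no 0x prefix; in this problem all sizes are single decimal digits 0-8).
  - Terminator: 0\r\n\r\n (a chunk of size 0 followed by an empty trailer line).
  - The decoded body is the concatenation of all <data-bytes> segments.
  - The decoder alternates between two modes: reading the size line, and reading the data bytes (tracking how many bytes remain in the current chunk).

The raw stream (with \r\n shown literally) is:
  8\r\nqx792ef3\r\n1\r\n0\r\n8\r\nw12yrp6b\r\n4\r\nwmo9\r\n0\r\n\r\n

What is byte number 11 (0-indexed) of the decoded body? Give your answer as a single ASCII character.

Answer: 2

Derivation:
Chunk 1: stream[0..1]='8' size=0x8=8, data at stream[3..11]='qx792ef3' -> body[0..8], body so far='qx792ef3'
Chunk 2: stream[13..14]='1' size=0x1=1, data at stream[16..17]='0' -> body[8..9], body so far='qx792ef30'
Chunk 3: stream[19..20]='8' size=0x8=8, data at stream[22..30]='w12yrp6b' -> body[9..17], body so far='qx792ef30w12yrp6b'
Chunk 4: stream[32..33]='4' size=0x4=4, data at stream[35..39]='wmo9' -> body[17..21], body so far='qx792ef30w12yrp6bwmo9'
Chunk 5: stream[41..42]='0' size=0 (terminator). Final body='qx792ef30w12yrp6bwmo9' (21 bytes)
Body byte 11 = '2'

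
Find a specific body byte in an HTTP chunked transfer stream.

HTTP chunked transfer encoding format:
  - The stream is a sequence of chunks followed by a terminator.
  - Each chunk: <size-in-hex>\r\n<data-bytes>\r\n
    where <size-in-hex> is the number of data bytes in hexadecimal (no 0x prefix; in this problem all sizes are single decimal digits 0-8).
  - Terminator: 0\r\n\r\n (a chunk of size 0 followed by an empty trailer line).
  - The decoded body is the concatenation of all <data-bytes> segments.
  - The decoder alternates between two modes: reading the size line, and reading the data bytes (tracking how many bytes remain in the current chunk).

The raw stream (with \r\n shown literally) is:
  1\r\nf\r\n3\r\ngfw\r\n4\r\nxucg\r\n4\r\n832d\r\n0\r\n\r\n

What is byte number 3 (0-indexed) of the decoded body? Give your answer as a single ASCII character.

Chunk 1: stream[0..1]='1' size=0x1=1, data at stream[3..4]='f' -> body[0..1], body so far='f'
Chunk 2: stream[6..7]='3' size=0x3=3, data at stream[9..12]='gfw' -> body[1..4], body so far='fgfw'
Chunk 3: stream[14..15]='4' size=0x4=4, data at stream[17..21]='xucg' -> body[4..8], body so far='fgfwxucg'
Chunk 4: stream[23..24]='4' size=0x4=4, data at stream[26..30]='832d' -> body[8..12], body so far='fgfwxucg832d'
Chunk 5: stream[32..33]='0' size=0 (terminator). Final body='fgfwxucg832d' (12 bytes)
Body byte 3 = 'w'

Answer: w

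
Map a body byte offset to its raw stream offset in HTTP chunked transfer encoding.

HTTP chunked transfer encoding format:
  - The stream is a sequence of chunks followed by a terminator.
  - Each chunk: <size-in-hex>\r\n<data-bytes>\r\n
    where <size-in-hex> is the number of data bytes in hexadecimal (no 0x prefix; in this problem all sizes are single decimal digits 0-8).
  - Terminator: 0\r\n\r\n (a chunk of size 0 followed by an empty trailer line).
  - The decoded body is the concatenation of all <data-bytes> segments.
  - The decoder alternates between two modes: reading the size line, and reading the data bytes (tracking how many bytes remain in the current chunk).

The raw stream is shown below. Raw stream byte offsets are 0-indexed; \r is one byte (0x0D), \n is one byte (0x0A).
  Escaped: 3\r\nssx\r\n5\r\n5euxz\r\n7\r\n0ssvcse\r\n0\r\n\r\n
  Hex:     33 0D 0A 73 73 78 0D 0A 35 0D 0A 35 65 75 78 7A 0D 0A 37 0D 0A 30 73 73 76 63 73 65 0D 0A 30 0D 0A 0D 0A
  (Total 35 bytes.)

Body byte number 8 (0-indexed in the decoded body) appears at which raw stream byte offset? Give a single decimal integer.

Chunk 1: stream[0..1]='3' size=0x3=3, data at stream[3..6]='ssx' -> body[0..3], body so far='ssx'
Chunk 2: stream[8..9]='5' size=0x5=5, data at stream[11..16]='5euxz' -> body[3..8], body so far='ssx5euxz'
Chunk 3: stream[18..19]='7' size=0x7=7, data at stream[21..28]='0ssvcse' -> body[8..15], body so far='ssx5euxz0ssvcse'
Chunk 4: stream[30..31]='0' size=0 (terminator). Final body='ssx5euxz0ssvcse' (15 bytes)
Body byte 8 at stream offset 21

Answer: 21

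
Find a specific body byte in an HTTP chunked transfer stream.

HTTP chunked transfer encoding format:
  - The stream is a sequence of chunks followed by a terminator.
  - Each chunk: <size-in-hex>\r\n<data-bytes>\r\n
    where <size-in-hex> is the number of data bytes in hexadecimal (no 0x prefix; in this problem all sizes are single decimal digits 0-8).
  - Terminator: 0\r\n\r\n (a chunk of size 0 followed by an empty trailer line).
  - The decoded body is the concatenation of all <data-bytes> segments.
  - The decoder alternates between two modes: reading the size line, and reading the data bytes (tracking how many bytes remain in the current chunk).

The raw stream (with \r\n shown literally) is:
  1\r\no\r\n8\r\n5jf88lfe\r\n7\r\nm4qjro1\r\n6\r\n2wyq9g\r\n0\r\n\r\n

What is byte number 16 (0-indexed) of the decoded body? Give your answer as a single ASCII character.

Chunk 1: stream[0..1]='1' size=0x1=1, data at stream[3..4]='o' -> body[0..1], body so far='o'
Chunk 2: stream[6..7]='8' size=0x8=8, data at stream[9..17]='5jf88lfe' -> body[1..9], body so far='o5jf88lfe'
Chunk 3: stream[19..20]='7' size=0x7=7, data at stream[22..29]='m4qjro1' -> body[9..16], body so far='o5jf88lfem4qjro1'
Chunk 4: stream[31..32]='6' size=0x6=6, data at stream[34..40]='2wyq9g' -> body[16..22], body so far='o5jf88lfem4qjro12wyq9g'
Chunk 5: stream[42..43]='0' size=0 (terminator). Final body='o5jf88lfem4qjro12wyq9g' (22 bytes)
Body byte 16 = '2'

Answer: 2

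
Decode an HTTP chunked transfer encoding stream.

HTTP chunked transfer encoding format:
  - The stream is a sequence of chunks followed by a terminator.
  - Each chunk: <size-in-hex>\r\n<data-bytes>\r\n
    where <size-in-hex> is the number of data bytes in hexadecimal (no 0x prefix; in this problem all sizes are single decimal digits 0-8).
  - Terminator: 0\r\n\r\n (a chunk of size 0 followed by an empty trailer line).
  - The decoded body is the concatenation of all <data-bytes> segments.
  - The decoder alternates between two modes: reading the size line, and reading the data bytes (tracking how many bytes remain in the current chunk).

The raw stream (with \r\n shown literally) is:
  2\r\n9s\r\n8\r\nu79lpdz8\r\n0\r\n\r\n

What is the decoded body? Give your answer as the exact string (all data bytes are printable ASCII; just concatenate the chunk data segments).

Chunk 1: stream[0..1]='2' size=0x2=2, data at stream[3..5]='9s' -> body[0..2], body so far='9s'
Chunk 2: stream[7..8]='8' size=0x8=8, data at stream[10..18]='u79lpdz8' -> body[2..10], body so far='9su79lpdz8'
Chunk 3: stream[20..21]='0' size=0 (terminator). Final body='9su79lpdz8' (10 bytes)

Answer: 9su79lpdz8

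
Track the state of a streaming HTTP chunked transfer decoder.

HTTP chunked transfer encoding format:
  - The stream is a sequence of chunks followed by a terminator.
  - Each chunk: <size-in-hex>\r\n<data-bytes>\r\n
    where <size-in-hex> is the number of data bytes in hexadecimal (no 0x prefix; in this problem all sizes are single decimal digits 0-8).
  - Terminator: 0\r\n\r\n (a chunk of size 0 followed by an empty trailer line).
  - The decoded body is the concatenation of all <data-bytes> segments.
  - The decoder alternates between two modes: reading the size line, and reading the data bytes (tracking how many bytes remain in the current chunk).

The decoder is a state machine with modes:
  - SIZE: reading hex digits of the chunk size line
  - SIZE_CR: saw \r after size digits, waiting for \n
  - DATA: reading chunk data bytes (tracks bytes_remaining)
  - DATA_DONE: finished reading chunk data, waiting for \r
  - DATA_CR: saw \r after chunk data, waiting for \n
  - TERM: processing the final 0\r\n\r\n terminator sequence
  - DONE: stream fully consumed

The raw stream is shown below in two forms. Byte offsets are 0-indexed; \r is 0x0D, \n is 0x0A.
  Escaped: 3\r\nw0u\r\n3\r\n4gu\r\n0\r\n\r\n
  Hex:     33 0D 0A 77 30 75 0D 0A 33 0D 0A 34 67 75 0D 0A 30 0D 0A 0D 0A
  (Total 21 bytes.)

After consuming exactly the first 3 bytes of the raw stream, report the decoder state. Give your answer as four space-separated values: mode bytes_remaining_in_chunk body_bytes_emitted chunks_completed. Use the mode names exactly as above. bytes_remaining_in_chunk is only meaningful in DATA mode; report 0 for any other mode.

Answer: DATA 3 0 0

Derivation:
Byte 0 = '3': mode=SIZE remaining=0 emitted=0 chunks_done=0
Byte 1 = 0x0D: mode=SIZE_CR remaining=0 emitted=0 chunks_done=0
Byte 2 = 0x0A: mode=DATA remaining=3 emitted=0 chunks_done=0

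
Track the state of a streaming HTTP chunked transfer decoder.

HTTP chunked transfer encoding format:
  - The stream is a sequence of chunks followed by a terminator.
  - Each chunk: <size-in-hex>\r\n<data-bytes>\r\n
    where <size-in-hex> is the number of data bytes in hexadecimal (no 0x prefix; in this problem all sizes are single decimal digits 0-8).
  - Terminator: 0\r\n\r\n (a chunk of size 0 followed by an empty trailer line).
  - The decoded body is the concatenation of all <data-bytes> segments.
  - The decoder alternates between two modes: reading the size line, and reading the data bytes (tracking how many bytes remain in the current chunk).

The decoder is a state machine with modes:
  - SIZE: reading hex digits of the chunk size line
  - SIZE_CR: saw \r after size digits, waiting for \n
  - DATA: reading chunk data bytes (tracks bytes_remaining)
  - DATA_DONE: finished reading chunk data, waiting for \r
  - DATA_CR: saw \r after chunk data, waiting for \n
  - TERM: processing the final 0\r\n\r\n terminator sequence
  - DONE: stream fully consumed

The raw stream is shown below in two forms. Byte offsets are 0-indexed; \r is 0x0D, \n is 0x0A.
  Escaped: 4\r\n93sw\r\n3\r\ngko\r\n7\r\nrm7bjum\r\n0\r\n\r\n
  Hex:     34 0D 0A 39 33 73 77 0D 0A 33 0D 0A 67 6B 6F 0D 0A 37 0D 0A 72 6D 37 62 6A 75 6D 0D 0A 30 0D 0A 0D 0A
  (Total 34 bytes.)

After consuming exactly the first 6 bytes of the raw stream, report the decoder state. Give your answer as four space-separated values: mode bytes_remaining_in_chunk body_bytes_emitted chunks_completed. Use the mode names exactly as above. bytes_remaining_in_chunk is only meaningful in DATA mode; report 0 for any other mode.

Byte 0 = '4': mode=SIZE remaining=0 emitted=0 chunks_done=0
Byte 1 = 0x0D: mode=SIZE_CR remaining=0 emitted=0 chunks_done=0
Byte 2 = 0x0A: mode=DATA remaining=4 emitted=0 chunks_done=0
Byte 3 = '9': mode=DATA remaining=3 emitted=1 chunks_done=0
Byte 4 = '3': mode=DATA remaining=2 emitted=2 chunks_done=0
Byte 5 = 's': mode=DATA remaining=1 emitted=3 chunks_done=0

Answer: DATA 1 3 0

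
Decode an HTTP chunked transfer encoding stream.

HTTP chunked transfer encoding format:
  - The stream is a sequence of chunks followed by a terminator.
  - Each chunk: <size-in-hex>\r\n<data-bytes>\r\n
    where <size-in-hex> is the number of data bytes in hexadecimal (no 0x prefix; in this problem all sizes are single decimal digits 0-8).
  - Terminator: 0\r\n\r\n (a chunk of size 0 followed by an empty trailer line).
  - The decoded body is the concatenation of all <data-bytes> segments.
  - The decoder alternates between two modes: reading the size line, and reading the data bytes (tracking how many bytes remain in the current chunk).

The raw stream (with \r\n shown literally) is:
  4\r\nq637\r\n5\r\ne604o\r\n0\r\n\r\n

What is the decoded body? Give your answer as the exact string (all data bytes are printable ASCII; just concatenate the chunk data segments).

Answer: q637e604o

Derivation:
Chunk 1: stream[0..1]='4' size=0x4=4, data at stream[3..7]='q637' -> body[0..4], body so far='q637'
Chunk 2: stream[9..10]='5' size=0x5=5, data at stream[12..17]='e604o' -> body[4..9], body so far='q637e604o'
Chunk 3: stream[19..20]='0' size=0 (terminator). Final body='q637e604o' (9 bytes)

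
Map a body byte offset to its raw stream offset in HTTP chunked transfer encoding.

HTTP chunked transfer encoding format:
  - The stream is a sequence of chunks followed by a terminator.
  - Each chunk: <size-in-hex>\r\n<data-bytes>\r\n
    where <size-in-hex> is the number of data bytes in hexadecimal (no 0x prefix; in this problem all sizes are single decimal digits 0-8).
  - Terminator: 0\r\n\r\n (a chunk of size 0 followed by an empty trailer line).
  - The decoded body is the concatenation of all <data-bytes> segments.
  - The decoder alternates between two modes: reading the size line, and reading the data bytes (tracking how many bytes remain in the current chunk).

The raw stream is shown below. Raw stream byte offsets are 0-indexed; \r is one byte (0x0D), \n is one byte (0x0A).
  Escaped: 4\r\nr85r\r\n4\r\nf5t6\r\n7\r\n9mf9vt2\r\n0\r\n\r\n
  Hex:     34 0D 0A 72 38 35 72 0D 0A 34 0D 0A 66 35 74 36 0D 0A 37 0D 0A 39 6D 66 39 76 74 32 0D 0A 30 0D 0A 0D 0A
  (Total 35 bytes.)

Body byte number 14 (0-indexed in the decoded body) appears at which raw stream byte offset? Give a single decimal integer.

Chunk 1: stream[0..1]='4' size=0x4=4, data at stream[3..7]='r85r' -> body[0..4], body so far='r85r'
Chunk 2: stream[9..10]='4' size=0x4=4, data at stream[12..16]='f5t6' -> body[4..8], body so far='r85rf5t6'
Chunk 3: stream[18..19]='7' size=0x7=7, data at stream[21..28]='9mf9vt2' -> body[8..15], body so far='r85rf5t69mf9vt2'
Chunk 4: stream[30..31]='0' size=0 (terminator). Final body='r85rf5t69mf9vt2' (15 bytes)
Body byte 14 at stream offset 27

Answer: 27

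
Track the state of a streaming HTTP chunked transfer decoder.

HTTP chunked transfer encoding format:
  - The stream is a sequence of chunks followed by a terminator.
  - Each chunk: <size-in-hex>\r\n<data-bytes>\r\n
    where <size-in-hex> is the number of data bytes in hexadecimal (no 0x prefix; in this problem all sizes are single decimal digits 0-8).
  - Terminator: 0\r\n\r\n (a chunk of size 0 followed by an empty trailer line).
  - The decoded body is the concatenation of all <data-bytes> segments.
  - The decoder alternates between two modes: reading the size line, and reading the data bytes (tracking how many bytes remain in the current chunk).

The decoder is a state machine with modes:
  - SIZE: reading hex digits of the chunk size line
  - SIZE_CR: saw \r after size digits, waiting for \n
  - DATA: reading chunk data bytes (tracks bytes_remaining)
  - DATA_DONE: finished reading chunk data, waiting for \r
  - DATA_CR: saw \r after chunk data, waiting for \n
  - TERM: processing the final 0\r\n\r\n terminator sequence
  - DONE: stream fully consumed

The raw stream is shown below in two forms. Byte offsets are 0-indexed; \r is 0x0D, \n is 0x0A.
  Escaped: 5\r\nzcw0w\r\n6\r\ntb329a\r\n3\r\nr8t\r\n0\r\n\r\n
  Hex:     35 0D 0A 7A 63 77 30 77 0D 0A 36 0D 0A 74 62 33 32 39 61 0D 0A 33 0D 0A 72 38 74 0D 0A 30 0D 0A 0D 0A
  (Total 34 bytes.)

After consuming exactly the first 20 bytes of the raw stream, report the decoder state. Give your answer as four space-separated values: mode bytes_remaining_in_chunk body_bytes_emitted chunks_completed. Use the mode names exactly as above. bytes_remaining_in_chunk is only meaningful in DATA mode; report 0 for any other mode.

Byte 0 = '5': mode=SIZE remaining=0 emitted=0 chunks_done=0
Byte 1 = 0x0D: mode=SIZE_CR remaining=0 emitted=0 chunks_done=0
Byte 2 = 0x0A: mode=DATA remaining=5 emitted=0 chunks_done=0
Byte 3 = 'z': mode=DATA remaining=4 emitted=1 chunks_done=0
Byte 4 = 'c': mode=DATA remaining=3 emitted=2 chunks_done=0
Byte 5 = 'w': mode=DATA remaining=2 emitted=3 chunks_done=0
Byte 6 = '0': mode=DATA remaining=1 emitted=4 chunks_done=0
Byte 7 = 'w': mode=DATA_DONE remaining=0 emitted=5 chunks_done=0
Byte 8 = 0x0D: mode=DATA_CR remaining=0 emitted=5 chunks_done=0
Byte 9 = 0x0A: mode=SIZE remaining=0 emitted=5 chunks_done=1
Byte 10 = '6': mode=SIZE remaining=0 emitted=5 chunks_done=1
Byte 11 = 0x0D: mode=SIZE_CR remaining=0 emitted=5 chunks_done=1
Byte 12 = 0x0A: mode=DATA remaining=6 emitted=5 chunks_done=1
Byte 13 = 't': mode=DATA remaining=5 emitted=6 chunks_done=1
Byte 14 = 'b': mode=DATA remaining=4 emitted=7 chunks_done=1
Byte 15 = '3': mode=DATA remaining=3 emitted=8 chunks_done=1
Byte 16 = '2': mode=DATA remaining=2 emitted=9 chunks_done=1
Byte 17 = '9': mode=DATA remaining=1 emitted=10 chunks_done=1
Byte 18 = 'a': mode=DATA_DONE remaining=0 emitted=11 chunks_done=1
Byte 19 = 0x0D: mode=DATA_CR remaining=0 emitted=11 chunks_done=1

Answer: DATA_CR 0 11 1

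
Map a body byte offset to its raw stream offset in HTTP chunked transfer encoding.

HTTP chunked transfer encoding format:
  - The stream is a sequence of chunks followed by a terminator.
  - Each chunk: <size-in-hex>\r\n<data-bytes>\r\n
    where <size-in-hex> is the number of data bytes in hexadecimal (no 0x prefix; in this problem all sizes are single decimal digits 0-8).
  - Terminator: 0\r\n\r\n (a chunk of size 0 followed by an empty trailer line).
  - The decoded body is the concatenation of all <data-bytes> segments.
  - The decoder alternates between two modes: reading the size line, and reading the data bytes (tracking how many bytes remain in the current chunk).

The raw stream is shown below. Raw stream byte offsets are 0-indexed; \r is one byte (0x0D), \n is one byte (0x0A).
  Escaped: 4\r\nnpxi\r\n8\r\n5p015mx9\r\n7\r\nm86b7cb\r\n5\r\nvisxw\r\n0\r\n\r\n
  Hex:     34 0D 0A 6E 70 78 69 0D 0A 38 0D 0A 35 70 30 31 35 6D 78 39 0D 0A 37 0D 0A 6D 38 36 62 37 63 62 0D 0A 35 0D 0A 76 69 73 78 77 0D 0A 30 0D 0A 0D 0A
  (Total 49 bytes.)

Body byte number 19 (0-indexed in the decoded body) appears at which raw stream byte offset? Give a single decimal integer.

Answer: 37

Derivation:
Chunk 1: stream[0..1]='4' size=0x4=4, data at stream[3..7]='npxi' -> body[0..4], body so far='npxi'
Chunk 2: stream[9..10]='8' size=0x8=8, data at stream[12..20]='5p015mx9' -> body[4..12], body so far='npxi5p015mx9'
Chunk 3: stream[22..23]='7' size=0x7=7, data at stream[25..32]='m86b7cb' -> body[12..19], body so far='npxi5p015mx9m86b7cb'
Chunk 4: stream[34..35]='5' size=0x5=5, data at stream[37..42]='visxw' -> body[19..24], body so far='npxi5p015mx9m86b7cbvisxw'
Chunk 5: stream[44..45]='0' size=0 (terminator). Final body='npxi5p015mx9m86b7cbvisxw' (24 bytes)
Body byte 19 at stream offset 37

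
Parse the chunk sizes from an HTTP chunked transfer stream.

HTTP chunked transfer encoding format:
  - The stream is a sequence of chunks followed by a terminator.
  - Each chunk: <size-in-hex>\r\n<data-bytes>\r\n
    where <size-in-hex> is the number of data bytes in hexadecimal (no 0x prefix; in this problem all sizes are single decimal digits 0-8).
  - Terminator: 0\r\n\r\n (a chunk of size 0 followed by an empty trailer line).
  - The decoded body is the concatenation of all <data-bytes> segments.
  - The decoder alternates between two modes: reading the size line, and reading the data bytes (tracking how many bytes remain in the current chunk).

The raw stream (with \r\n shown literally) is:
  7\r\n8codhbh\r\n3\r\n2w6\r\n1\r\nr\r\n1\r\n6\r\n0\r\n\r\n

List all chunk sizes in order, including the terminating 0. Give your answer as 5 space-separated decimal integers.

Chunk 1: stream[0..1]='7' size=0x7=7, data at stream[3..10]='8codhbh' -> body[0..7], body so far='8codhbh'
Chunk 2: stream[12..13]='3' size=0x3=3, data at stream[15..18]='2w6' -> body[7..10], body so far='8codhbh2w6'
Chunk 3: stream[20..21]='1' size=0x1=1, data at stream[23..24]='r' -> body[10..11], body so far='8codhbh2w6r'
Chunk 4: stream[26..27]='1' size=0x1=1, data at stream[29..30]='6' -> body[11..12], body so far='8codhbh2w6r6'
Chunk 5: stream[32..33]='0' size=0 (terminator). Final body='8codhbh2w6r6' (12 bytes)

Answer: 7 3 1 1 0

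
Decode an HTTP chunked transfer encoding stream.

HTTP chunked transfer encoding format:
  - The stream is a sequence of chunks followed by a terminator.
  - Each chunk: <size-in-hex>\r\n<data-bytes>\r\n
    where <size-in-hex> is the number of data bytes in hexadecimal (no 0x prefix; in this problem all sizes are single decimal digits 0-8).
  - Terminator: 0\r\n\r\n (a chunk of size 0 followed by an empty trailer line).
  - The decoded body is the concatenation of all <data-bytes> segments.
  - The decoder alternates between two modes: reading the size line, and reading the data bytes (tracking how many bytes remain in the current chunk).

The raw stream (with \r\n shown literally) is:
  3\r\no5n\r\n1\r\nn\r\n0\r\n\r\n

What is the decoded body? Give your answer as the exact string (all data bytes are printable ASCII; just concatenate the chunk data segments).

Chunk 1: stream[0..1]='3' size=0x3=3, data at stream[3..6]='o5n' -> body[0..3], body so far='o5n'
Chunk 2: stream[8..9]='1' size=0x1=1, data at stream[11..12]='n' -> body[3..4], body so far='o5nn'
Chunk 3: stream[14..15]='0' size=0 (terminator). Final body='o5nn' (4 bytes)

Answer: o5nn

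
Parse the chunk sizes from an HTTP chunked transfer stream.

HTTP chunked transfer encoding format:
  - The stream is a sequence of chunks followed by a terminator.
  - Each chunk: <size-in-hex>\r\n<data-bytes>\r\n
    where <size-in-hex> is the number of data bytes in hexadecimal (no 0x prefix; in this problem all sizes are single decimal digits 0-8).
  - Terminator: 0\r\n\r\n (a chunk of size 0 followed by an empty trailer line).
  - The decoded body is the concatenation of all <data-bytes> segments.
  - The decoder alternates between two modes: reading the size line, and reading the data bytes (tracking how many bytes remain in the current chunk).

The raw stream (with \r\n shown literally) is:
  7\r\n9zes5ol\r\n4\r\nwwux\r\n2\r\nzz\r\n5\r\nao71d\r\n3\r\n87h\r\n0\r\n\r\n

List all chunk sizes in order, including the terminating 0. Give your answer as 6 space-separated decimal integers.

Answer: 7 4 2 5 3 0

Derivation:
Chunk 1: stream[0..1]='7' size=0x7=7, data at stream[3..10]='9zes5ol' -> body[0..7], body so far='9zes5ol'
Chunk 2: stream[12..13]='4' size=0x4=4, data at stream[15..19]='wwux' -> body[7..11], body so far='9zes5olwwux'
Chunk 3: stream[21..22]='2' size=0x2=2, data at stream[24..26]='zz' -> body[11..13], body so far='9zes5olwwuxzz'
Chunk 4: stream[28..29]='5' size=0x5=5, data at stream[31..36]='ao71d' -> body[13..18], body so far='9zes5olwwuxzzao71d'
Chunk 5: stream[38..39]='3' size=0x3=3, data at stream[41..44]='87h' -> body[18..21], body so far='9zes5olwwuxzzao71d87h'
Chunk 6: stream[46..47]='0' size=0 (terminator). Final body='9zes5olwwuxzzao71d87h' (21 bytes)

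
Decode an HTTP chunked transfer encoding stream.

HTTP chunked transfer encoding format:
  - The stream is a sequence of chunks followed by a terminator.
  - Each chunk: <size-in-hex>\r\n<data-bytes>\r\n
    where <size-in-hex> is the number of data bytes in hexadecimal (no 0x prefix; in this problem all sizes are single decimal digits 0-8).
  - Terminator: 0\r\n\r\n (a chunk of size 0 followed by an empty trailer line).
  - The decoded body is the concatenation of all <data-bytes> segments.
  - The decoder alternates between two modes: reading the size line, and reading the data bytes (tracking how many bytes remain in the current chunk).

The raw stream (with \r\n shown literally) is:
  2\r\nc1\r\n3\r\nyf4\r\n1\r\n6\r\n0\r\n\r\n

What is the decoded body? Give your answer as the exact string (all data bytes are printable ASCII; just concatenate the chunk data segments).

Answer: c1yf46

Derivation:
Chunk 1: stream[0..1]='2' size=0x2=2, data at stream[3..5]='c1' -> body[0..2], body so far='c1'
Chunk 2: stream[7..8]='3' size=0x3=3, data at stream[10..13]='yf4' -> body[2..5], body so far='c1yf4'
Chunk 3: stream[15..16]='1' size=0x1=1, data at stream[18..19]='6' -> body[5..6], body so far='c1yf46'
Chunk 4: stream[21..22]='0' size=0 (terminator). Final body='c1yf46' (6 bytes)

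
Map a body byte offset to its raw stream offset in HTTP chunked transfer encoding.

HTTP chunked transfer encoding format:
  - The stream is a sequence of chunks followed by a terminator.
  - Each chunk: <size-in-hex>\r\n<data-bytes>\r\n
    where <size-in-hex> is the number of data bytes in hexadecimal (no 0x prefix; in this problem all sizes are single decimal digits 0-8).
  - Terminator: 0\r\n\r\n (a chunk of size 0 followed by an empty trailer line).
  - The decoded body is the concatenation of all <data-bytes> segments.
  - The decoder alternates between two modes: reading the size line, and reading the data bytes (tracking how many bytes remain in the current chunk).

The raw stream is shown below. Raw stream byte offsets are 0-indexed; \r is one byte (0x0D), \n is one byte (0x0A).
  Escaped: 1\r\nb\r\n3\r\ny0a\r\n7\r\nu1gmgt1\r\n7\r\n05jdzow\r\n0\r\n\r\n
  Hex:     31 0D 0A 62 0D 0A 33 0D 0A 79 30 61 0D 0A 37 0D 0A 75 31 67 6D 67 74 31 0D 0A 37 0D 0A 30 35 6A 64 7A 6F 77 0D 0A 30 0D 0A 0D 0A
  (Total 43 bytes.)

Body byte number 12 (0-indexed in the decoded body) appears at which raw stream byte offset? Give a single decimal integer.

Chunk 1: stream[0..1]='1' size=0x1=1, data at stream[3..4]='b' -> body[0..1], body so far='b'
Chunk 2: stream[6..7]='3' size=0x3=3, data at stream[9..12]='y0a' -> body[1..4], body so far='by0a'
Chunk 3: stream[14..15]='7' size=0x7=7, data at stream[17..24]='u1gmgt1' -> body[4..11], body so far='by0au1gmgt1'
Chunk 4: stream[26..27]='7' size=0x7=7, data at stream[29..36]='05jdzow' -> body[11..18], body so far='by0au1gmgt105jdzow'
Chunk 5: stream[38..39]='0' size=0 (terminator). Final body='by0au1gmgt105jdzow' (18 bytes)
Body byte 12 at stream offset 30

Answer: 30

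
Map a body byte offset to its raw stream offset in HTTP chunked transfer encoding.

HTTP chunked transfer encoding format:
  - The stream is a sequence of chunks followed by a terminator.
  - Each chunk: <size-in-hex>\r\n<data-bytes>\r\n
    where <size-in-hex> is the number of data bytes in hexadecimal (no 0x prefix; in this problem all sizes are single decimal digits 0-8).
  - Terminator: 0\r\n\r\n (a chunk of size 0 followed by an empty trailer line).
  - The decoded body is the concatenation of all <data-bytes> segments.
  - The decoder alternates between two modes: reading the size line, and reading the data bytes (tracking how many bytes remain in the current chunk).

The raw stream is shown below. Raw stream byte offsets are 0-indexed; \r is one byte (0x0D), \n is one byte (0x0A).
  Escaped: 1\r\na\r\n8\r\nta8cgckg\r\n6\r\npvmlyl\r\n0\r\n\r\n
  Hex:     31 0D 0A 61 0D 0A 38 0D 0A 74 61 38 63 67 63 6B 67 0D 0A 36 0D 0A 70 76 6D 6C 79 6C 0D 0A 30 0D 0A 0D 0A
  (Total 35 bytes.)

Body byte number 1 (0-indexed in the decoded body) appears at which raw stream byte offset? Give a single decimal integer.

Answer: 9

Derivation:
Chunk 1: stream[0..1]='1' size=0x1=1, data at stream[3..4]='a' -> body[0..1], body so far='a'
Chunk 2: stream[6..7]='8' size=0x8=8, data at stream[9..17]='ta8cgckg' -> body[1..9], body so far='ata8cgckg'
Chunk 3: stream[19..20]='6' size=0x6=6, data at stream[22..28]='pvmlyl' -> body[9..15], body so far='ata8cgckgpvmlyl'
Chunk 4: stream[30..31]='0' size=0 (terminator). Final body='ata8cgckgpvmlyl' (15 bytes)
Body byte 1 at stream offset 9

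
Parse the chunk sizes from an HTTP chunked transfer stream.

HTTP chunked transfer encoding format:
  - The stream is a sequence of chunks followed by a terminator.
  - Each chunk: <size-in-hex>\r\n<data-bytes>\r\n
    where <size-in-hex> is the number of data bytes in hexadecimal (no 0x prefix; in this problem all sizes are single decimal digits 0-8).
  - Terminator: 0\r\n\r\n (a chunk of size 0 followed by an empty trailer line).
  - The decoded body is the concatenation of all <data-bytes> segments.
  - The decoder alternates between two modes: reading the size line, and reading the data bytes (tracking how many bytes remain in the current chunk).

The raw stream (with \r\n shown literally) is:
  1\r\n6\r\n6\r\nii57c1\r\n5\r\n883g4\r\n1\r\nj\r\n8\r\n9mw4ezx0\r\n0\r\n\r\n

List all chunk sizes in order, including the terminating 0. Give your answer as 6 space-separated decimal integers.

Chunk 1: stream[0..1]='1' size=0x1=1, data at stream[3..4]='6' -> body[0..1], body so far='6'
Chunk 2: stream[6..7]='6' size=0x6=6, data at stream[9..15]='ii57c1' -> body[1..7], body so far='6ii57c1'
Chunk 3: stream[17..18]='5' size=0x5=5, data at stream[20..25]='883g4' -> body[7..12], body so far='6ii57c1883g4'
Chunk 4: stream[27..28]='1' size=0x1=1, data at stream[30..31]='j' -> body[12..13], body so far='6ii57c1883g4j'
Chunk 5: stream[33..34]='8' size=0x8=8, data at stream[36..44]='9mw4ezx0' -> body[13..21], body so far='6ii57c1883g4j9mw4ezx0'
Chunk 6: stream[46..47]='0' size=0 (terminator). Final body='6ii57c1883g4j9mw4ezx0' (21 bytes)

Answer: 1 6 5 1 8 0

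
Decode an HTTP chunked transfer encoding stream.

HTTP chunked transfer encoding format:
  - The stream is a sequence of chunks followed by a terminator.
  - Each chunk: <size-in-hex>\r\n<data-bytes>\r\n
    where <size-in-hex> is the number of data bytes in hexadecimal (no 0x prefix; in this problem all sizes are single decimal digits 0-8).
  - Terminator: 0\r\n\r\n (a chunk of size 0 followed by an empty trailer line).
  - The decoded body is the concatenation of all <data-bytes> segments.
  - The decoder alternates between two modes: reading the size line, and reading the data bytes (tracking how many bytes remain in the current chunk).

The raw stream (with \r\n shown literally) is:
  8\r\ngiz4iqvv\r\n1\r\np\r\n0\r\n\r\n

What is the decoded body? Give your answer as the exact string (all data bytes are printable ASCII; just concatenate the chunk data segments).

Chunk 1: stream[0..1]='8' size=0x8=8, data at stream[3..11]='giz4iqvv' -> body[0..8], body so far='giz4iqvv'
Chunk 2: stream[13..14]='1' size=0x1=1, data at stream[16..17]='p' -> body[8..9], body so far='giz4iqvvp'
Chunk 3: stream[19..20]='0' size=0 (terminator). Final body='giz4iqvvp' (9 bytes)

Answer: giz4iqvvp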